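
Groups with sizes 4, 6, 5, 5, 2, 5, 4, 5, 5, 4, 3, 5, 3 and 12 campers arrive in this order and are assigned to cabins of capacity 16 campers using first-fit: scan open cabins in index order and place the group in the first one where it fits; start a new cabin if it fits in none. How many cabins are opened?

5

  4 → cabin 1 (new)  [load 4/16]
  6 → cabin 1  [load 10/16]
  5 → cabin 1  [load 15/16]
  5 → cabin 2 (new)  [load 5/16]
  2 → cabin 2  [load 7/16]
  5 → cabin 2  [load 12/16]
  4 → cabin 2  [load 16/16]
  5 → cabin 3 (new)  [load 5/16]
  5 → cabin 3  [load 10/16]
  4 → cabin 3  [load 14/16]
  3 → cabin 4 (new)  [load 3/16]
  5 → cabin 4  [load 8/16]
  3 → cabin 4  [load 11/16]
  12 → cabin 5 (new)  [load 12/16]
5 cabins opened.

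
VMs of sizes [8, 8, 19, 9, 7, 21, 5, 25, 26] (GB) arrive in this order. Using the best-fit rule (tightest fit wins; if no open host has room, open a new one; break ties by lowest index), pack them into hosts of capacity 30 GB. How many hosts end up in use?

  8 → host 1 (new)  [load 8/30]
  8 → host 1  [load 16/30]
  19 → host 2 (new)  [load 19/30]
  9 → host 2  [load 28/30]
  7 → host 1  [load 23/30]
  21 → host 3 (new)  [load 21/30]
  5 → host 1  [load 28/30]
  25 → host 4 (new)  [load 25/30]
  26 → host 5 (new)  [load 26/30]
5 hosts opened.

5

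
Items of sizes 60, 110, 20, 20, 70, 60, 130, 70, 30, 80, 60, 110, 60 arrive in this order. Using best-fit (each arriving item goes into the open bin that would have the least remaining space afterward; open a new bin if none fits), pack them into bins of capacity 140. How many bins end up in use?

  60 → bin 1 (new)  [load 60/140]
  110 → bin 2 (new)  [load 110/140]
  20 → bin 2  [load 130/140]
  20 → bin 1  [load 80/140]
  70 → bin 3 (new)  [load 70/140]
  60 → bin 1  [load 140/140]
  130 → bin 4 (new)  [load 130/140]
  70 → bin 3  [load 140/140]
  30 → bin 5 (new)  [load 30/140]
  80 → bin 5  [load 110/140]
  60 → bin 6 (new)  [load 60/140]
  110 → bin 7 (new)  [load 110/140]
  60 → bin 6  [load 120/140]
7 bins opened.

7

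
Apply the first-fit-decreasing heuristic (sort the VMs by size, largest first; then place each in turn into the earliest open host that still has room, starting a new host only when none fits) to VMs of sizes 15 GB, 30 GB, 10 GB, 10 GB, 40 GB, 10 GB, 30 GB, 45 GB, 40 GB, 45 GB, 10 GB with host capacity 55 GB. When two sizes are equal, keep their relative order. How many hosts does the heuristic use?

6

Sorted descending: 45, 45, 40, 40, 30, 30, 15, 10, 10, 10, 10.
  45 → host 1 (new)  [load 45/55]
  45 → host 2 (new)  [load 45/55]
  40 → host 3 (new)  [load 40/55]
  40 → host 4 (new)  [load 40/55]
  30 → host 5 (new)  [load 30/55]
  30 → host 6 (new)  [load 30/55]
  15 → host 3  [load 55/55]
  10 → host 1  [load 55/55]
  10 → host 2  [load 55/55]
  10 → host 4  [load 50/55]
  10 → host 5  [load 40/55]
6 hosts opened.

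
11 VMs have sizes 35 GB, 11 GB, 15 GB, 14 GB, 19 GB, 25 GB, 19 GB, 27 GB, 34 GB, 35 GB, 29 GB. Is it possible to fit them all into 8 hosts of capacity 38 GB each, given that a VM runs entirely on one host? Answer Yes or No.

Yes

A valid assignment using 8 hosts:
  host 1: 35 = 35
  host 2: 35 = 35
  host 3: 34 = 34
  host 4: 29 = 29
  host 5: 27 + 11 = 38
  host 6: 25 = 25
  host 7: 19 + 19 = 38
  host 8: 15 + 14 = 29
Every load is within 38 GB, so 8 hosts suffice.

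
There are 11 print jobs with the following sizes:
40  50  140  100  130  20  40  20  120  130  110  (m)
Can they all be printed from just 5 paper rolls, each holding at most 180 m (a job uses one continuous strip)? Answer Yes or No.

Total = 900 m; ⌈900/180⌉ = 5.
6 print jobs each exceed half the capacity and cannot share a roll, forcing at least 6 paper rolls.
At least 6 paper rolls are required, but only 5 are allowed.

No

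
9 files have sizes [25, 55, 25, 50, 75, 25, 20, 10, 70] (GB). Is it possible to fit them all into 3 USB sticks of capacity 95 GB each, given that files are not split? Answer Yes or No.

Total = 355 GB; ⌈355/95⌉ = 4.
At least 4 USB sticks are required, but only 3 are allowed.

No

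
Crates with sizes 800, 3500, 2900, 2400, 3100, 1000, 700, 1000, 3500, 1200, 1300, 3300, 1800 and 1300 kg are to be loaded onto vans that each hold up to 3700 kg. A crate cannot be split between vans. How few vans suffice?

Total = 3500 + 3500 + 3300 + 3100 + 2900 + 2400 + 1800 + 1300 + 1300 + 1200 + 1000 + 1000 + 800 + 700 = 27800 kg.
Lower bound: ⌈27800/3700⌉ = 8 vans.
A packing using 8 vans:
  van 1: 3500 = 3500
  van 2: 3500 = 3500
  van 3: 3300 = 3300
  van 4: 3100 = 3100
  van 5: 2900 + 800 = 3700
  van 6: 2400 + 1300 = 3700
  van 7: 1800 + 1200 + 700 = 3700
  van 8: 1300 + 1000 + 1000 = 3300
This matches the lower bound, so 8 is optimal.

8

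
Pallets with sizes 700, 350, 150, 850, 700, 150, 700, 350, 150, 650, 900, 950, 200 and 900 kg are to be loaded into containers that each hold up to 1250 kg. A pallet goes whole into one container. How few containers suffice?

Total = 950 + 900 + 900 + 850 + 700 + 700 + 700 + 650 + 350 + 350 + 200 + 150 + 150 + 150 = 7700 kg.
Lower bound: ⌈7700/1250⌉ = 7 containers.
Also, 8 pallets each exceed 625 kg, and no two of those can share a container, so at least 8 containers are needed.
A packing using 8 containers:
  container 1: 950 + 200 = 1150
  container 2: 900 + 350 = 1250
  container 3: 900 + 350 = 1250
  container 4: 850 + 150 + 150 = 1150
  container 5: 700 + 150 = 850
  container 6: 700 = 700
  container 7: 700 = 700
  container 8: 650 = 650
This matches the lower bound, so 8 is optimal.

8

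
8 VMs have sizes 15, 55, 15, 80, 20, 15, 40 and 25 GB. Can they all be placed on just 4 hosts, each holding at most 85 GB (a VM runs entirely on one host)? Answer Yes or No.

Yes

A valid assignment using 4 hosts:
  host 1: 80 = 80
  host 2: 55 + 25 = 80
  host 3: 40 + 20 + 15 = 75
  host 4: 15 + 15 = 30
Every load is within 85 GB, so 4 hosts suffice.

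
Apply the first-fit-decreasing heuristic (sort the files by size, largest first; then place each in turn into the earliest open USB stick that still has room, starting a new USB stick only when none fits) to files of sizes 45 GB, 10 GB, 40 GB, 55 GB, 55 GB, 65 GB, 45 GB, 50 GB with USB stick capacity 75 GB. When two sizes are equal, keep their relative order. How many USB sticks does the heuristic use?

7

Sorted descending: 65, 55, 55, 50, 45, 45, 40, 10.
  65 → USB stick 1 (new)  [load 65/75]
  55 → USB stick 2 (new)  [load 55/75]
  55 → USB stick 3 (new)  [load 55/75]
  50 → USB stick 4 (new)  [load 50/75]
  45 → USB stick 5 (new)  [load 45/75]
  45 → USB stick 6 (new)  [load 45/75]
  40 → USB stick 7 (new)  [load 40/75]
  10 → USB stick 1  [load 75/75]
7 USB sticks opened.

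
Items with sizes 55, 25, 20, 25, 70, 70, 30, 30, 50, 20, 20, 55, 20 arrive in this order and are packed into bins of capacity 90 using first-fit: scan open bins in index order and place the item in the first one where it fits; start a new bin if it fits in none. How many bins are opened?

  55 → bin 1 (new)  [load 55/90]
  25 → bin 1  [load 80/90]
  20 → bin 2 (new)  [load 20/90]
  25 → bin 2  [load 45/90]
  70 → bin 3 (new)  [load 70/90]
  70 → bin 4 (new)  [load 70/90]
  30 → bin 2  [load 75/90]
  30 → bin 5 (new)  [load 30/90]
  50 → bin 5  [load 80/90]
  20 → bin 3  [load 90/90]
  20 → bin 4  [load 90/90]
  55 → bin 6 (new)  [load 55/90]
  20 → bin 6  [load 75/90]
6 bins opened.

6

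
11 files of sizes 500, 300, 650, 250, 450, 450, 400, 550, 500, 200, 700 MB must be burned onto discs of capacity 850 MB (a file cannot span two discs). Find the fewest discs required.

7

Total = 700 + 650 + 550 + 500 + 500 + 450 + 450 + 400 + 300 + 250 + 200 = 4950 MB.
Lower bound: ⌈4950/850⌉ = 6 discs.
Also, 7 files each exceed 425 MB, and no two of those can share a disc, so at least 7 discs are needed.
A packing using 7 discs:
  disc 1: 700 = 700
  disc 2: 650 + 200 = 850
  disc 3: 550 + 300 = 850
  disc 4: 500 + 250 = 750
  disc 5: 500 = 500
  disc 6: 450 + 400 = 850
  disc 7: 450 = 450
This matches the lower bound, so 7 is optimal.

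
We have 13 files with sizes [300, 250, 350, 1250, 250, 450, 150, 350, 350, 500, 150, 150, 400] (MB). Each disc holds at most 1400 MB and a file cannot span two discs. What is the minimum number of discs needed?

4

Total = 1250 + 500 + 450 + 400 + 350 + 350 + 350 + 300 + 250 + 250 + 150 + 150 + 150 = 4900 MB.
Lower bound: ⌈4900/1400⌉ = 4 discs.
A packing using 4 discs:
  disc 1: 1250 + 150 = 1400
  disc 2: 500 + 450 + 400 = 1350
  disc 3: 350 + 350 + 350 + 300 = 1350
  disc 4: 250 + 250 + 150 + 150 = 800
This matches the lower bound, so 4 is optimal.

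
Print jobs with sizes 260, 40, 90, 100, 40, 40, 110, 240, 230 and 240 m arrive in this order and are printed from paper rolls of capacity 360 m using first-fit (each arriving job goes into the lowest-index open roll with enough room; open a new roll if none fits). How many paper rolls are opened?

  260 → roll 1 (new)  [load 260/360]
  40 → roll 1  [load 300/360]
  90 → roll 2 (new)  [load 90/360]
  100 → roll 2  [load 190/360]
  40 → roll 1  [load 340/360]
  40 → roll 2  [load 230/360]
  110 → roll 2  [load 340/360]
  240 → roll 3 (new)  [load 240/360]
  230 → roll 4 (new)  [load 230/360]
  240 → roll 5 (new)  [load 240/360]
5 paper rolls opened.

5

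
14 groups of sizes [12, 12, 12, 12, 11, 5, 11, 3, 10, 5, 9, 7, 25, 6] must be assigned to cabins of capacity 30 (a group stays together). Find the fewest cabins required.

Total = 25 + 12 + 12 + 12 + 12 + 11 + 11 + 10 + 9 + 7 + 6 + 5 + 5 + 3 = 140.
Lower bound: ⌈140/30⌉ = 5 cabins.
A packing using 5 cabins:
  cabin 1: 25 + 5 = 30
  cabin 2: 12 + 12 + 6 = 30
  cabin 3: 12 + 12 + 5 = 29
  cabin 4: 11 + 11 + 7 = 29
  cabin 5: 10 + 9 + 3 = 22
This matches the lower bound, so 5 is optimal.

5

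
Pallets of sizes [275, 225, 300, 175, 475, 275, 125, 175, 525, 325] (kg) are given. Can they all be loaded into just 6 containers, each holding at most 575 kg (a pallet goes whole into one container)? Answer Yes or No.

A valid assignment using 6 containers:
  container 1: 525 = 525
  container 2: 475 = 475
  container 3: 325 + 225 = 550
  container 4: 300 + 275 = 575
  container 5: 275 + 175 + 125 = 575
  container 6: 175 = 175
Every load is within 575 kg, so 6 containers suffice.

Yes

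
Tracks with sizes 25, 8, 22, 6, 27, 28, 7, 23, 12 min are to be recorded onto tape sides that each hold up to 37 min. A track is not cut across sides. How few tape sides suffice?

Total = 28 + 27 + 25 + 23 + 22 + 12 + 8 + 7 + 6 = 158 min.
Lower bound: ⌈158/37⌉ = 5 tape sides.
A packing using 5 tape sides:
  side 1: 28 + 8 = 36
  side 2: 27 + 7 = 34
  side 3: 25 + 12 = 37
  side 4: 23 + 6 = 29
  side 5: 22 = 22
This matches the lower bound, so 5 is optimal.

5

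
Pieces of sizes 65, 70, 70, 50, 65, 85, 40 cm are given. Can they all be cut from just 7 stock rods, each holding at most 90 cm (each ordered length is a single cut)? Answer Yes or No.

A valid assignment using 6 stock rods:
  stock rod 1: 85 = 85
  stock rod 2: 70 = 70
  stock rod 3: 70 = 70
  stock rod 4: 65 = 65
  stock rod 5: 65 = 65
  stock rod 6: 50 + 40 = 90
That uses only 6 ≤ 7, so 7 stock rods are enough.

Yes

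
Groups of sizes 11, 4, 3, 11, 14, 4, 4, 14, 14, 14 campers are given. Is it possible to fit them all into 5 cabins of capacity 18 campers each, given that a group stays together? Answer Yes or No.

Total = 93 campers; ⌈93/18⌉ = 6.
At least 6 cabins are required, but only 5 are allowed.

No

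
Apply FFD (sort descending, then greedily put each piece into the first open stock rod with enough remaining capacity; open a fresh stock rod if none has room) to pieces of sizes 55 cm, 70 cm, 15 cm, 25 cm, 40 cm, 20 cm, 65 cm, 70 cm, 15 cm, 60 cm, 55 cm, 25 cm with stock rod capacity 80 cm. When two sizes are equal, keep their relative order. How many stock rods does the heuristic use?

7

Sorted descending: 70, 70, 65, 60, 55, 55, 40, 25, 25, 20, 15, 15.
  70 → stock rod 1 (new)  [load 70/80]
  70 → stock rod 2 (new)  [load 70/80]
  65 → stock rod 3 (new)  [load 65/80]
  60 → stock rod 4 (new)  [load 60/80]
  55 → stock rod 5 (new)  [load 55/80]
  55 → stock rod 6 (new)  [load 55/80]
  40 → stock rod 7 (new)  [load 40/80]
  25 → stock rod 5  [load 80/80]
  25 → stock rod 6  [load 80/80]
  20 → stock rod 4  [load 80/80]
  15 → stock rod 3  [load 80/80]
  15 → stock rod 7  [load 55/80]
7 stock rods opened.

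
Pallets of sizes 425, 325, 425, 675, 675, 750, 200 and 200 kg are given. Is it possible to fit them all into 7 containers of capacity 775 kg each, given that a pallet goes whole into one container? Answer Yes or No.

A valid assignment using 6 containers:
  container 1: 750 = 750
  container 2: 675 = 675
  container 3: 675 = 675
  container 4: 425 + 325 = 750
  container 5: 425 + 200 = 625
  container 6: 200 = 200
That uses only 6 ≤ 7, so 7 containers are enough.

Yes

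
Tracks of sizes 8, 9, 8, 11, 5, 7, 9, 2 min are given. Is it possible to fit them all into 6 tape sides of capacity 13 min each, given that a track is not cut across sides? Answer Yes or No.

A valid assignment using 6 tape sides:
  side 1: 11 + 2 = 13
  side 2: 9 = 9
  side 3: 9 = 9
  side 4: 8 + 5 = 13
  side 5: 8 = 8
  side 6: 7 = 7
Every load is within 13 min, so 6 tape sides suffice.

Yes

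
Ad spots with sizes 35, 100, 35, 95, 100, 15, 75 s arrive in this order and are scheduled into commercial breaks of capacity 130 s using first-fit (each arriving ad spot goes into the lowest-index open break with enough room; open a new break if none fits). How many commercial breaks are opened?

  35 → break 1 (new)  [load 35/130]
  100 → break 2 (new)  [load 100/130]
  35 → break 1  [load 70/130]
  95 → break 3 (new)  [load 95/130]
  100 → break 4 (new)  [load 100/130]
  15 → break 1  [load 85/130]
  75 → break 5 (new)  [load 75/130]
5 commercial breaks opened.

5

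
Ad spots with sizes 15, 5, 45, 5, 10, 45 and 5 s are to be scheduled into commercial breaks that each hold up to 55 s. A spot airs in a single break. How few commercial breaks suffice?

Total = 45 + 45 + 15 + 10 + 5 + 5 + 5 = 130 s.
Lower bound: ⌈130/55⌉ = 3 commercial breaks.
A packing using 3 commercial breaks:
  break 1: 45 + 10 = 55
  break 2: 45 + 5 + 5 = 55
  break 3: 15 + 5 = 20
This matches the lower bound, so 3 is optimal.

3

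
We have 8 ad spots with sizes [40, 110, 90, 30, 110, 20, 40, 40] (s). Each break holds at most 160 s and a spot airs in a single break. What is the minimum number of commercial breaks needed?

4

Total = 110 + 110 + 90 + 40 + 40 + 40 + 30 + 20 = 480 s.
Lower bound: ⌈480/160⌉ = 3 commercial breaks.
A packing using 4 commercial breaks:
  break 1: 110 + 40 = 150
  break 2: 110 + 40 = 150
  break 3: 90 + 40 + 30 = 160
  break 4: 20 = 20
No arrangement into 3 commercial breaks stays within capacity, so 4 is optimal.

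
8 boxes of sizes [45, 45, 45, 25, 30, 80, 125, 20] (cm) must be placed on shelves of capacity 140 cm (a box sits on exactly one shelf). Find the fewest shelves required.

Total = 125 + 80 + 45 + 45 + 45 + 30 + 25 + 20 = 415 cm.
Lower bound: ⌈415/140⌉ = 3 shelves.
A packing using 4 shelves:
  shelf 1: 125 = 125
  shelf 2: 80 + 45 = 125
  shelf 3: 45 + 45 + 30 + 20 = 140
  shelf 4: 25 = 25
No arrangement into 3 shelves stays within capacity, so 4 is optimal.

4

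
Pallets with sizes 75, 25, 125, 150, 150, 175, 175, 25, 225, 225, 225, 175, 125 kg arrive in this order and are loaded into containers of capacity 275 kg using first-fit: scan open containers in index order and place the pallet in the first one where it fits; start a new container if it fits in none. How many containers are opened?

9

  75 → container 1 (new)  [load 75/275]
  25 → container 1  [load 100/275]
  125 → container 1  [load 225/275]
  150 → container 2 (new)  [load 150/275]
  150 → container 3 (new)  [load 150/275]
  175 → container 4 (new)  [load 175/275]
  175 → container 5 (new)  [load 175/275]
  25 → container 1  [load 250/275]
  225 → container 6 (new)  [load 225/275]
  225 → container 7 (new)  [load 225/275]
  225 → container 8 (new)  [load 225/275]
  175 → container 9 (new)  [load 175/275]
  125 → container 2  [load 275/275]
9 containers opened.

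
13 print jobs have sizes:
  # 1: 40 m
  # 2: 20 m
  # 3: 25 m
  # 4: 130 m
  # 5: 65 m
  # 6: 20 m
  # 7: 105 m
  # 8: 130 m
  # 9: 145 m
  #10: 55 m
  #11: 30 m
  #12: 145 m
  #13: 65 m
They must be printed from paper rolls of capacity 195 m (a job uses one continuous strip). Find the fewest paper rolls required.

6

Total = 145 + 145 + 130 + 130 + 105 + 65 + 65 + 55 + 40 + 30 + 25 + 20 + 20 = 975 m.
Lower bound: ⌈975/195⌉ = 5 paper rolls.
A packing using 6 paper rolls:
  roll 1: 145 + 40 = 185
  roll 2: 145 + 30 + 20 = 195
  roll 3: 130 + 65 = 195
  roll 4: 130 + 65 = 195
  roll 5: 105 + 55 + 25 = 185
  roll 6: 20 = 20
No arrangement into 5 paper rolls stays within capacity, so 6 is optimal.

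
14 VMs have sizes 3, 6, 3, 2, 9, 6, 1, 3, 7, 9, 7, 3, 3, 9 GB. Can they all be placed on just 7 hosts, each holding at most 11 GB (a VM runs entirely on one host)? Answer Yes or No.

No

Total = 71 GB; ⌈71/11⌉ = 7.
The bound of 7 does not rule out 7, but exhaustive search shows no assignment into 7 hosts of capacity 11 GB exists — the minimum is 8.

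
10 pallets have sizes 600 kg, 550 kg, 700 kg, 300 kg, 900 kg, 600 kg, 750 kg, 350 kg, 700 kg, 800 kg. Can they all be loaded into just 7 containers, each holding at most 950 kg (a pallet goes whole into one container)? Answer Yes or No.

No

Total = 6250 kg; ⌈6250/950⌉ = 7.
8 pallets each exceed half the capacity and cannot share a container, forcing at least 8 containers.
At least 8 containers are required, but only 7 are allowed.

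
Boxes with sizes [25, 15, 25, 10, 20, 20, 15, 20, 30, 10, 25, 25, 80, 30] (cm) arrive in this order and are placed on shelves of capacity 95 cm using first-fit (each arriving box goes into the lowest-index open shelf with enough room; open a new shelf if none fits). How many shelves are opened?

4

  25 → shelf 1 (new)  [load 25/95]
  15 → shelf 1  [load 40/95]
  25 → shelf 1  [load 65/95]
  10 → shelf 1  [load 75/95]
  20 → shelf 1  [load 95/95]
  20 → shelf 2 (new)  [load 20/95]
  15 → shelf 2  [load 35/95]
  20 → shelf 2  [load 55/95]
  30 → shelf 2  [load 85/95]
  10 → shelf 2  [load 95/95]
  25 → shelf 3 (new)  [load 25/95]
  25 → shelf 3  [load 50/95]
  80 → shelf 4 (new)  [load 80/95]
  30 → shelf 3  [load 80/95]
4 shelves opened.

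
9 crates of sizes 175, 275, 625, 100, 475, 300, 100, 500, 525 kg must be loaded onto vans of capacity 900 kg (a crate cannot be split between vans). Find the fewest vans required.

Total = 625 + 525 + 500 + 475 + 300 + 275 + 175 + 100 + 100 = 3075 kg.
Lower bound: ⌈3075/900⌉ = 4 vans.
A packing using 4 vans:
  van 1: 625 + 275 = 900
  van 2: 525 + 300 = 825
  van 3: 500 + 175 + 100 + 100 = 875
  van 4: 475 = 475
This matches the lower bound, so 4 is optimal.

4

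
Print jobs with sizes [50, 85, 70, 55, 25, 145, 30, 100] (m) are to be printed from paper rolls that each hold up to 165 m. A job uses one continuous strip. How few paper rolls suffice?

4

Total = 145 + 100 + 85 + 70 + 55 + 50 + 30 + 25 = 560 m.
Lower bound: ⌈560/165⌉ = 4 paper rolls.
A packing using 4 paper rolls:
  roll 1: 145 = 145
  roll 2: 100 + 55 = 155
  roll 3: 85 + 70 = 155
  roll 4: 50 + 30 + 25 = 105
This matches the lower bound, so 4 is optimal.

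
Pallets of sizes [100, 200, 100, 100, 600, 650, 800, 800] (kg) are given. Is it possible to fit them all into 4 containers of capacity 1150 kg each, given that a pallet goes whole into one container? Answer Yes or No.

A valid assignment using 4 containers:
  container 1: 800 + 200 + 100 = 1100
  container 2: 800 + 100 + 100 = 1000
  container 3: 650 = 650
  container 4: 600 = 600
Every load is within 1150 kg, so 4 containers suffice.

Yes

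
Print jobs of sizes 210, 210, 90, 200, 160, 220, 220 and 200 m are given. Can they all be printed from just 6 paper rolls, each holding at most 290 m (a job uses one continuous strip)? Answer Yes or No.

No

Total = 1510 m; ⌈1510/290⌉ = 6.
7 print jobs each exceed half the capacity and cannot share a roll, forcing at least 7 paper rolls.
At least 7 paper rolls are required, but only 6 are allowed.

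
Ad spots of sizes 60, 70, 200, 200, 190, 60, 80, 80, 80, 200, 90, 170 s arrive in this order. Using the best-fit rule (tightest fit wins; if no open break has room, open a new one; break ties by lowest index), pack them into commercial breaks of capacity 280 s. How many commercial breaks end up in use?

6

  60 → break 1 (new)  [load 60/280]
  70 → break 1  [load 130/280]
  200 → break 2 (new)  [load 200/280]
  200 → break 3 (new)  [load 200/280]
  190 → break 4 (new)  [load 190/280]
  60 → break 2  [load 260/280]
  80 → break 3  [load 280/280]
  80 → break 4  [load 270/280]
  80 → break 1  [load 210/280]
  200 → break 5 (new)  [load 200/280]
  90 → break 6 (new)  [load 90/280]
  170 → break 6  [load 260/280]
6 commercial breaks opened.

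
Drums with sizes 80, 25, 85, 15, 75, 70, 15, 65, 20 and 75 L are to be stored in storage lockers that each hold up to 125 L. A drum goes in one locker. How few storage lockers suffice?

6

Total = 85 + 80 + 75 + 75 + 70 + 65 + 25 + 20 + 15 + 15 = 525 L.
Lower bound: ⌈525/125⌉ = 5 storage lockers.
Also, 6 drums each exceed 125/2 L, and no two of those can share a locker, so at least 6 storage lockers are needed.
A packing using 6 storage lockers:
  locker 1: 85 + 25 + 15 = 125
  locker 2: 80 + 20 + 15 = 115
  locker 3: 75 = 75
  locker 4: 75 = 75
  locker 5: 70 = 70
  locker 6: 65 = 65
This matches the lower bound, so 6 is optimal.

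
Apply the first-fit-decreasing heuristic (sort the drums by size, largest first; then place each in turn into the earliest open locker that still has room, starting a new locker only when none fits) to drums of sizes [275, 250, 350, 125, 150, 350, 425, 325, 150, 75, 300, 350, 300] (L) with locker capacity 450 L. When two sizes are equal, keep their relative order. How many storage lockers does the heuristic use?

9

Sorted descending: 425, 350, 350, 350, 325, 300, 300, 275, 250, 150, 150, 125, 75.
  425 → locker 1 (new)  [load 425/450]
  350 → locker 2 (new)  [load 350/450]
  350 → locker 3 (new)  [load 350/450]
  350 → locker 4 (new)  [load 350/450]
  325 → locker 5 (new)  [load 325/450]
  300 → locker 6 (new)  [load 300/450]
  300 → locker 7 (new)  [load 300/450]
  275 → locker 8 (new)  [load 275/450]
  250 → locker 9 (new)  [load 250/450]
  150 → locker 6  [load 450/450]
  150 → locker 7  [load 450/450]
  125 → locker 5  [load 450/450]
  75 → locker 2  [load 425/450]
9 storage lockers opened.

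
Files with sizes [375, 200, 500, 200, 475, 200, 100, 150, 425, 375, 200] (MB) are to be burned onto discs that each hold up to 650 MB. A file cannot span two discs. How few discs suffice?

Total = 500 + 475 + 425 + 375 + 375 + 200 + 200 + 200 + 200 + 150 + 100 = 3200 MB.
Lower bound: ⌈3200/650⌉ = 5 discs.
A packing using 6 discs:
  disc 1: 500 + 150 = 650
  disc 2: 475 + 100 = 575
  disc 3: 425 + 200 = 625
  disc 4: 375 + 200 = 575
  disc 5: 375 + 200 = 575
  disc 6: 200 = 200
No arrangement into 5 discs stays within capacity, so 6 is optimal.

6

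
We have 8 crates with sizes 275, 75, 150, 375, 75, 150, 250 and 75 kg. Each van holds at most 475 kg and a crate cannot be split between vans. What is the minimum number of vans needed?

4

Total = 375 + 275 + 250 + 150 + 150 + 75 + 75 + 75 = 1425 kg.
Lower bound: ⌈1425/475⌉ = 3 vans.
A packing using 4 vans:
  van 1: 375 + 75 = 450
  van 2: 275 + 150 = 425
  van 3: 250 + 150 + 75 = 475
  van 4: 75 = 75
No arrangement into 3 vans stays within capacity, so 4 is optimal.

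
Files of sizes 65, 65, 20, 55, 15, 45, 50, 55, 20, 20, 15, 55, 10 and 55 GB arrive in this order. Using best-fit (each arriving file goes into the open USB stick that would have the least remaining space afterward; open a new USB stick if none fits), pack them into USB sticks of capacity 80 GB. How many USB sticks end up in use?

  65 → USB stick 1 (new)  [load 65/80]
  65 → USB stick 2 (new)  [load 65/80]
  20 → USB stick 3 (new)  [load 20/80]
  55 → USB stick 3  [load 75/80]
  15 → USB stick 1  [load 80/80]
  45 → USB stick 4 (new)  [load 45/80]
  50 → USB stick 5 (new)  [load 50/80]
  55 → USB stick 6 (new)  [load 55/80]
  20 → USB stick 6  [load 75/80]
  20 → USB stick 5  [load 70/80]
  15 → USB stick 2  [load 80/80]
  55 → USB stick 7 (new)  [load 55/80]
  10 → USB stick 5  [load 80/80]
  55 → USB stick 8 (new)  [load 55/80]
8 USB sticks opened.

8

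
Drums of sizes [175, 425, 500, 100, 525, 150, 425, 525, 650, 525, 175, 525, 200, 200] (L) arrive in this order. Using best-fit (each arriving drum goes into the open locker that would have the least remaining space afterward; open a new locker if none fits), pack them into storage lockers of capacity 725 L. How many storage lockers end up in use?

8

  175 → locker 1 (new)  [load 175/725]
  425 → locker 1  [load 600/725]
  500 → locker 2 (new)  [load 500/725]
  100 → locker 1  [load 700/725]
  525 → locker 3 (new)  [load 525/725]
  150 → locker 3  [load 675/725]
  425 → locker 4 (new)  [load 425/725]
  525 → locker 5 (new)  [load 525/725]
  650 → locker 6 (new)  [load 650/725]
  525 → locker 7 (new)  [load 525/725]
  175 → locker 5  [load 700/725]
  525 → locker 8 (new)  [load 525/725]
  200 → locker 7  [load 725/725]
  200 → locker 8  [load 725/725]
8 storage lockers opened.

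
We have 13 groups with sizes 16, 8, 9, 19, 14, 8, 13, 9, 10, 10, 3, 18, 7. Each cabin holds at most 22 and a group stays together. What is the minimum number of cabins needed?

8

Total = 19 + 18 + 16 + 14 + 13 + 10 + 10 + 9 + 9 + 8 + 8 + 7 + 3 = 144.
Lower bound: ⌈144/22⌉ = 7 cabins.
A packing using 8 cabins:
  cabin 1: 19 + 3 = 22
  cabin 2: 18 = 18
  cabin 3: 16 = 16
  cabin 4: 14 + 8 = 22
  cabin 5: 13 + 9 = 22
  cabin 6: 10 + 10 = 20
  cabin 7: 9 + 8 = 17
  cabin 8: 7 = 7
No arrangement into 7 cabins stays within capacity, so 8 is optimal.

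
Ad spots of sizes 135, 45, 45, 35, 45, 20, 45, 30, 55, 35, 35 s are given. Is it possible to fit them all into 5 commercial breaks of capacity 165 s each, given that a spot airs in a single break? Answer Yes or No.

A valid assignment using 4 commercial breaks:
  break 1: 135 + 30 = 165
  break 2: 55 + 45 + 45 + 20 = 165
  break 3: 45 + 45 + 35 + 35 = 160
  break 4: 35 = 35
That uses only 4 ≤ 5, so 5 commercial breaks are enough.

Yes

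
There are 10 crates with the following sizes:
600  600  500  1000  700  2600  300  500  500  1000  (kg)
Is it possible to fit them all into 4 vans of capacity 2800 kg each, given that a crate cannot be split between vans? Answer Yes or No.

A valid assignment using 4 vans:
  van 1: 2600 = 2600
  van 2: 1000 + 1000 + 700 = 2700
  van 3: 600 + 600 + 500 + 500 + 500 = 2700
  van 4: 300 = 300
Every load is within 2800 kg, so 4 vans suffice.

Yes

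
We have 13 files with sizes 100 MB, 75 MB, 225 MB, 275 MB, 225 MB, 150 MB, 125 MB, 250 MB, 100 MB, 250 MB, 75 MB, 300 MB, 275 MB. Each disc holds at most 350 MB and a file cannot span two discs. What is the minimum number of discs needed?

8

Total = 300 + 275 + 275 + 250 + 250 + 225 + 225 + 150 + 125 + 100 + 100 + 75 + 75 = 2425 MB.
Lower bound: ⌈2425/350⌉ = 7 discs.
A packing using 8 discs:
  disc 1: 300 = 300
  disc 2: 275 + 75 = 350
  disc 3: 275 + 75 = 350
  disc 4: 250 + 100 = 350
  disc 5: 250 + 100 = 350
  disc 6: 225 + 125 = 350
  disc 7: 225 = 225
  disc 8: 150 = 150
No arrangement into 7 discs stays within capacity, so 8 is optimal.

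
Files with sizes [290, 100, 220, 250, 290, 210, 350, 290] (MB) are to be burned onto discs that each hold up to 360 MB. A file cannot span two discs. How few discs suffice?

Total = 350 + 290 + 290 + 290 + 250 + 220 + 210 + 100 = 2000 MB.
Lower bound: ⌈2000/360⌉ = 6 discs.
Also, 7 files each exceed 180 MB, and no two of those can share a disc, so at least 7 discs are needed.
A packing using 7 discs:
  disc 1: 350 = 350
  disc 2: 290 = 290
  disc 3: 290 = 290
  disc 4: 290 = 290
  disc 5: 250 + 100 = 350
  disc 6: 220 = 220
  disc 7: 210 = 210
This matches the lower bound, so 7 is optimal.

7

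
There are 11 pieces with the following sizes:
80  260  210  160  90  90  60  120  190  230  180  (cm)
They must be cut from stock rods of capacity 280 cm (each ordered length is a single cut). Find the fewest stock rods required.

Total = 260 + 230 + 210 + 190 + 180 + 160 + 120 + 90 + 90 + 80 + 60 = 1670 cm.
Lower bound: ⌈1670/280⌉ = 6 stock rods.
A packing using 7 stock rods:
  stock rod 1: 260 = 260
  stock rod 2: 230 = 230
  stock rod 3: 210 + 60 = 270
  stock rod 4: 190 + 90 = 280
  stock rod 5: 180 + 90 = 270
  stock rod 6: 160 + 120 = 280
  stock rod 7: 80 = 80
No arrangement into 6 stock rods stays within capacity, so 7 is optimal.

7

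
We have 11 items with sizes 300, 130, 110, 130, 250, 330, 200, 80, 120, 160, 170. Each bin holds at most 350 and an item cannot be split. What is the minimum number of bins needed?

7

Total = 330 + 300 + 250 + 200 + 170 + 160 + 130 + 130 + 120 + 110 + 80 = 1980.
Lower bound: ⌈1980/350⌉ = 6 bins.
A packing using 7 bins:
  bin 1: 330 = 330
  bin 2: 300 = 300
  bin 3: 250 + 80 = 330
  bin 4: 200 + 130 = 330
  bin 5: 170 + 160 = 330
  bin 6: 130 + 120 = 250
  bin 7: 110 = 110
No arrangement into 6 bins stays within capacity, so 7 is optimal.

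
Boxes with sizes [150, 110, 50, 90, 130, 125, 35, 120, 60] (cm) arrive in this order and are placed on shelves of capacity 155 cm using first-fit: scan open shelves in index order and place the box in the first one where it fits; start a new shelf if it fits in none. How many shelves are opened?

7

  150 → shelf 1 (new)  [load 150/155]
  110 → shelf 2 (new)  [load 110/155]
  50 → shelf 3 (new)  [load 50/155]
  90 → shelf 3  [load 140/155]
  130 → shelf 4 (new)  [load 130/155]
  125 → shelf 5 (new)  [load 125/155]
  35 → shelf 2  [load 145/155]
  120 → shelf 6 (new)  [load 120/155]
  60 → shelf 7 (new)  [load 60/155]
7 shelves opened.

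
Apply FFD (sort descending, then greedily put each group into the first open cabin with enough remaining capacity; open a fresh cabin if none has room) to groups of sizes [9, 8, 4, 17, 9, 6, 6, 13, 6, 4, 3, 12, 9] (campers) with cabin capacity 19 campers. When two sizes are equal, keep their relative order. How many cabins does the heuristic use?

Sorted descending: 17, 13, 12, 9, 9, 9, 8, 6, 6, 6, 4, 4, 3.
  17 → cabin 1 (new)  [load 17/19]
  13 → cabin 2 (new)  [load 13/19]
  12 → cabin 3 (new)  [load 12/19]
  9 → cabin 4 (new)  [load 9/19]
  9 → cabin 4  [load 18/19]
  9 → cabin 5 (new)  [load 9/19]
  8 → cabin 5  [load 17/19]
  6 → cabin 2  [load 19/19]
  6 → cabin 3  [load 18/19]
  6 → cabin 6 (new)  [load 6/19]
  4 → cabin 6  [load 10/19]
  4 → cabin 6  [load 14/19]
  3 → cabin 6  [load 17/19]
6 cabins opened.

6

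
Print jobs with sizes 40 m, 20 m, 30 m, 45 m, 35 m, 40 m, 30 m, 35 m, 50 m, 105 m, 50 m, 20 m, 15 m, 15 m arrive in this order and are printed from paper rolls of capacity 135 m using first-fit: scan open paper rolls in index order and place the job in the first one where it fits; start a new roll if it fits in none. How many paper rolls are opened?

  40 → roll 1 (new)  [load 40/135]
  20 → roll 1  [load 60/135]
  30 → roll 1  [load 90/135]
  45 → roll 1  [load 135/135]
  35 → roll 2 (new)  [load 35/135]
  40 → roll 2  [load 75/135]
  30 → roll 2  [load 105/135]
  35 → roll 3 (new)  [load 35/135]
  50 → roll 3  [load 85/135]
  105 → roll 4 (new)  [load 105/135]
  50 → roll 3  [load 135/135]
  20 → roll 2  [load 125/135]
  15 → roll 4  [load 120/135]
  15 → roll 4  [load 135/135]
4 paper rolls opened.

4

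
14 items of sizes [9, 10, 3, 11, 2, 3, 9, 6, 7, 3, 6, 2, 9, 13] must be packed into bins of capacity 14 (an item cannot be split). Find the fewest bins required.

8

Total = 13 + 11 + 10 + 9 + 9 + 9 + 7 + 6 + 6 + 3 + 3 + 3 + 2 + 2 = 93.
Lower bound: ⌈93/14⌉ = 7 bins.
A packing using 8 bins:
  bin 1: 13 = 13
  bin 2: 11 + 3 = 14
  bin 3: 10 + 3 = 13
  bin 4: 9 + 3 + 2 = 14
  bin 5: 9 + 2 = 11
  bin 6: 9 = 9
  bin 7: 7 + 6 = 13
  bin 8: 6 = 6
No arrangement into 7 bins stays within capacity, so 8 is optimal.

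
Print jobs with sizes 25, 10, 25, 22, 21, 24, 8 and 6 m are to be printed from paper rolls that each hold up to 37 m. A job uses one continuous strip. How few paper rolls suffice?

Total = 25 + 25 + 24 + 22 + 21 + 10 + 8 + 6 = 141 m.
Lower bound: ⌈141/37⌉ = 4 paper rolls.
Also, 5 print jobs each exceed 37/2 m, and no two of those can share a roll, so at least 5 paper rolls are needed.
A packing using 5 paper rolls:
  roll 1: 25 + 10 = 35
  roll 2: 25 + 8 = 33
  roll 3: 24 + 6 = 30
  roll 4: 22 = 22
  roll 5: 21 = 21
This matches the lower bound, so 5 is optimal.

5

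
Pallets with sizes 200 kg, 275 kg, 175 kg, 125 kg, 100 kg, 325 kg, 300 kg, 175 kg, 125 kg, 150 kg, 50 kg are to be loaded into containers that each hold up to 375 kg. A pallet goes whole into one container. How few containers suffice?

Total = 325 + 300 + 275 + 200 + 175 + 175 + 150 + 125 + 125 + 100 + 50 = 2000 kg.
Lower bound: ⌈2000/375⌉ = 6 containers.
A packing using 6 containers:
  container 1: 325 + 50 = 375
  container 2: 300 = 300
  container 3: 275 + 100 = 375
  container 4: 200 + 175 = 375
  container 5: 175 + 150 = 325
  container 6: 125 + 125 = 250
This matches the lower bound, so 6 is optimal.

6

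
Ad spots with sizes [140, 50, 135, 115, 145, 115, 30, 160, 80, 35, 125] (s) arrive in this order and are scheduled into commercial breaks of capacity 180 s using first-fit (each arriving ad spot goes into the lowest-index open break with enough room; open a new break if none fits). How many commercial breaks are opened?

8

  140 → break 1 (new)  [load 140/180]
  50 → break 2 (new)  [load 50/180]
  135 → break 3 (new)  [load 135/180]
  115 → break 2  [load 165/180]
  145 → break 4 (new)  [load 145/180]
  115 → break 5 (new)  [load 115/180]
  30 → break 1  [load 170/180]
  160 → break 6 (new)  [load 160/180]
  80 → break 7 (new)  [load 80/180]
  35 → break 3  [load 170/180]
  125 → break 8 (new)  [load 125/180]
8 commercial breaks opened.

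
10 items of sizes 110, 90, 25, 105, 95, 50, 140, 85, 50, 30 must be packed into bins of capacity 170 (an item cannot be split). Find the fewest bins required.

6

Total = 140 + 110 + 105 + 95 + 90 + 85 + 50 + 50 + 30 + 25 = 780.
Lower bound: ⌈780/170⌉ = 5 bins.
A packing using 6 bins:
  bin 1: 140 + 30 = 170
  bin 2: 110 + 50 = 160
  bin 3: 105 + 50 = 155
  bin 4: 95 + 25 = 120
  bin 5: 90 = 90
  bin 6: 85 = 85
No arrangement into 5 bins stays within capacity, so 6 is optimal.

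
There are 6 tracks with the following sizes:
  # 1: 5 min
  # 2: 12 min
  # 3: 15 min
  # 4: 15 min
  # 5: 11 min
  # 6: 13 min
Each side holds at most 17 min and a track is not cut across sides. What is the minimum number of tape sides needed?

Total = 15 + 15 + 13 + 12 + 11 + 5 = 71 min.
Lower bound: ⌈71/17⌉ = 5 tape sides.
A packing using 5 tape sides:
  side 1: 15 = 15
  side 2: 15 = 15
  side 3: 13 = 13
  side 4: 12 + 5 = 17
  side 5: 11 = 11
This matches the lower bound, so 5 is optimal.

5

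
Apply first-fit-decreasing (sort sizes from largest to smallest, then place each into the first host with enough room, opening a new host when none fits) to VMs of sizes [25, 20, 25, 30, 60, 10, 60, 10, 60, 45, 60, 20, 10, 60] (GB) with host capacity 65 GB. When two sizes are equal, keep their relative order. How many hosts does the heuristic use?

Sorted descending: 60, 60, 60, 60, 60, 45, 30, 25, 25, 20, 20, 10, 10, 10.
  60 → host 1 (new)  [load 60/65]
  60 → host 2 (new)  [load 60/65]
  60 → host 3 (new)  [load 60/65]
  60 → host 4 (new)  [load 60/65]
  60 → host 5 (new)  [load 60/65]
  45 → host 6 (new)  [load 45/65]
  30 → host 7 (new)  [load 30/65]
  25 → host 7  [load 55/65]
  25 → host 8 (new)  [load 25/65]
  20 → host 6  [load 65/65]
  20 → host 8  [load 45/65]
  10 → host 7  [load 65/65]
  10 → host 8  [load 55/65]
  10 → host 8  [load 65/65]
8 hosts opened.

8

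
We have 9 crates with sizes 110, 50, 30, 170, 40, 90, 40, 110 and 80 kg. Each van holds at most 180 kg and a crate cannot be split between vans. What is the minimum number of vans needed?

Total = 170 + 110 + 110 + 90 + 80 + 50 + 40 + 40 + 30 = 720 kg.
Lower bound: ⌈720/180⌉ = 4 vans.
A packing using 5 vans:
  van 1: 170 = 170
  van 2: 110 + 50 = 160
  van 3: 110 + 40 + 30 = 180
  van 4: 90 + 80 = 170
  van 5: 40 = 40
No arrangement into 4 vans stays within capacity, so 5 is optimal.

5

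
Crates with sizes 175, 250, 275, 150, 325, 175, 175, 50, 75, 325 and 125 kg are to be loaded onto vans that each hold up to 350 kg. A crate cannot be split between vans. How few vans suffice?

Total = 325 + 325 + 275 + 250 + 175 + 175 + 175 + 150 + 125 + 75 + 50 = 2100 kg.
Lower bound: ⌈2100/350⌉ = 6 vans.
A packing using 7 vans:
  van 1: 325 = 325
  van 2: 325 = 325
  van 3: 275 + 75 = 350
  van 4: 250 + 50 = 300
  van 5: 175 + 175 = 350
  van 6: 175 + 150 = 325
  van 7: 125 = 125
No arrangement into 6 vans stays within capacity, so 7 is optimal.

7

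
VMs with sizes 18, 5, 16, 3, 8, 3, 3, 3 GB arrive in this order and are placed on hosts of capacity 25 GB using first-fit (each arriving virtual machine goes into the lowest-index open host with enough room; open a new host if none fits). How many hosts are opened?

3

  18 → host 1 (new)  [load 18/25]
  5 → host 1  [load 23/25]
  16 → host 2 (new)  [load 16/25]
  3 → host 2  [load 19/25]
  8 → host 3 (new)  [load 8/25]
  3 → host 2  [load 22/25]
  3 → host 2  [load 25/25]
  3 → host 3  [load 11/25]
3 hosts opened.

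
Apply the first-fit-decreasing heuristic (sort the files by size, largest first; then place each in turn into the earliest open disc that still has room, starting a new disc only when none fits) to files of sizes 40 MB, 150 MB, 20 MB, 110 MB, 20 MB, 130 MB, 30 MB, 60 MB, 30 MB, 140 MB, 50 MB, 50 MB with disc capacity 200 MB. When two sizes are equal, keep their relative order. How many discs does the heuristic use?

Sorted descending: 150, 140, 130, 110, 60, 50, 50, 40, 30, 30, 20, 20.
  150 → disc 1 (new)  [load 150/200]
  140 → disc 2 (new)  [load 140/200]
  130 → disc 3 (new)  [load 130/200]
  110 → disc 4 (new)  [load 110/200]
  60 → disc 2  [load 200/200]
  50 → disc 1  [load 200/200]
  50 → disc 3  [load 180/200]
  40 → disc 4  [load 150/200]
  30 → disc 4  [load 180/200]
  30 → disc 5 (new)  [load 30/200]
  20 → disc 3  [load 200/200]
  20 → disc 4  [load 200/200]
5 discs opened.

5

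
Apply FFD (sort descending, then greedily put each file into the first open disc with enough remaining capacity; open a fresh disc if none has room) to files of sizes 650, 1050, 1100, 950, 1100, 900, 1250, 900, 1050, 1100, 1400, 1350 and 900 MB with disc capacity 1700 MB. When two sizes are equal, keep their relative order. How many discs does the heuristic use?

12

Sorted descending: 1400, 1350, 1250, 1100, 1100, 1100, 1050, 1050, 950, 900, 900, 900, 650.
  1400 → disc 1 (new)  [load 1400/1700]
  1350 → disc 2 (new)  [load 1350/1700]
  1250 → disc 3 (new)  [load 1250/1700]
  1100 → disc 4 (new)  [load 1100/1700]
  1100 → disc 5 (new)  [load 1100/1700]
  1100 → disc 6 (new)  [load 1100/1700]
  1050 → disc 7 (new)  [load 1050/1700]
  1050 → disc 8 (new)  [load 1050/1700]
  950 → disc 9 (new)  [load 950/1700]
  900 → disc 10 (new)  [load 900/1700]
  900 → disc 11 (new)  [load 900/1700]
  900 → disc 12 (new)  [load 900/1700]
  650 → disc 7  [load 1700/1700]
12 discs opened.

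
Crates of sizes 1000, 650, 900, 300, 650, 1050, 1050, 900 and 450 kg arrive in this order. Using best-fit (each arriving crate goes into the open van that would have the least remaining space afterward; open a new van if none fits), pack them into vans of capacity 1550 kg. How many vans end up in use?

5

  1000 → van 1 (new)  [load 1000/1550]
  650 → van 2 (new)  [load 650/1550]
  900 → van 2  [load 1550/1550]
  300 → van 1  [load 1300/1550]
  650 → van 3 (new)  [load 650/1550]
  1050 → van 4 (new)  [load 1050/1550]
  1050 → van 5 (new)  [load 1050/1550]
  900 → van 3  [load 1550/1550]
  450 → van 4  [load 1500/1550]
5 vans opened.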